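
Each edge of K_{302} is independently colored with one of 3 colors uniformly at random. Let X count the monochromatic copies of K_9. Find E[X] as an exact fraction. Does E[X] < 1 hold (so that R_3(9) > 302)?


E[X] = C(302, 9) · 3^{1 − 36} = 51054804739588650 · 3^{−35} = 51054804739588650/50031545098999707.
As a reduced fraction: E[X] = 17018268246529550/16677181699666569 ≈ 1.0204523.
Is E[X] < 1? NO.
Since E[X] ≥ 1, the first-moment bound is inconclusive at n = 302; it does NOT by itself certify R_3(9) > 302.

E[X] = 17018268246529550/16677181699666569 ≈ 1.0204523; E[X] ≥ 1; first-moment method inconclusive here.


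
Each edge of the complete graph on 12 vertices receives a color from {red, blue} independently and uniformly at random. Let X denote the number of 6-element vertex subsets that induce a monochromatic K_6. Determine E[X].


Let X = Σ_S X_S over the C(12, 6) = 924 subsets S of size 6, where X_S = 1 if the K_6 on S is monochromatic.
For a fixed S, the K_6 on S has C(6, 2) = 15 edges. P[all 15 edges red] = (1/2)^15, and likewise for blue, so P[monochromatic] = 2·(1/2)^15 = 2^{1 − 15} = 1/16384.
By linearity: E[X] = C(12, 6) · 2^{1 − 15} = 924 · 1/16384 = 231/4096.
Numerically: E[X] ≈ 0.056.

E[X] = C(12,6)·2^(1−C(6,2)) = 231/4096 ≈ 0.056.


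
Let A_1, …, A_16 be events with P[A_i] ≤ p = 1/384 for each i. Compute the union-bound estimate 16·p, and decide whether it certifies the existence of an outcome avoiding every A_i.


Union bound: P[∪_{i=1}^{16} A_i] ≤ Σ_i P[A_i] ≤ 16·p = 16·(1/384) = 1/24.
Numerically: 1/24 ≈ 0.04167.
Is 1/24 < 1? YES.
Since P[∪ A_i] ≤ 1/24 < 1, the complement has P[∩ A_i^c] ≥ 1 − 1/24 = 23/24 > 0, so some outcome avoids every A_i.

16·p = 1/24 ≈ 0.04167; existence CERTIFIED by the union bound.


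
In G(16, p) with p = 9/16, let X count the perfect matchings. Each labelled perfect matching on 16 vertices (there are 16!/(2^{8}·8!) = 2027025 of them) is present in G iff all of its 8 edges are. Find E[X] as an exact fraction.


K_16 has 16!/(2^{8}·8!) = 2027025 labelled perfect matchings.
For each such perfect matching H, let X_H = 1 if all 8 edges of H are present in G. Then P[X_H = 1] = p^{8} = (9/16)^{8} = 43046721/4294967296.
Summing the indicators: E[X] = Σ_H E[X_H] = 2027025 · p^{8} = 2027025 · 43046721/4294967296 = 87256779635025/4294967296.
Numerically: E[X] ≈ 20316.1.

E[X] = 2027025 · (9/16)^{8} = 87256779635025/4294967296 ≈ 20316.1.


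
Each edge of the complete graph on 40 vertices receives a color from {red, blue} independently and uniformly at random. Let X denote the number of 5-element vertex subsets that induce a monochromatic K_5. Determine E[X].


Let X = Σ_S X_S over the C(40, 5) = 658008 subsets S of size 5, where X_S = 1 if the K_5 on S is monochromatic.
For a fixed S, the K_5 on S has C(5, 2) = 10 edges. P[all 10 edges red] = (1/2)^10, and likewise for blue, so P[monochromatic] = 2·(1/2)^10 = 2^{1 − 10} = 1/512.
By linearity: E[X] = C(40, 5) · 2^{1 − 10} = 658008 · 1/512 = 82251/64.
Numerically: E[X] ≈ 1285.171875.

E[X] = C(40,5)·2^(1−C(5,2)) = 82251/64 ≈ 1285.171875.


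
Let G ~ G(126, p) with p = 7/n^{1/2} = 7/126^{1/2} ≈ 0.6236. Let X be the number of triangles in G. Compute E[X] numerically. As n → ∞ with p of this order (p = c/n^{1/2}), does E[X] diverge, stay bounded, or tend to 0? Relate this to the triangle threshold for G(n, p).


Number of potential triangles: C(126, 3) = 325500.
Each occurs with probability p³ ≈ (0.6236)³ ≈ 2.425148e-01.
By linearity: E[X] = C(126, 3)·p³ ≈ 325500 · 2.425148e-01 ≈ 78938.5774.
Since α = 1/2 < 1, p = c/n^{1/2} ≫ 1/n is above the triangle threshold p ~ 1/n. Asymptotically E[X] ~ (c³/6)·n^{3(1−α)} = (7³/6)·n^{1.5} → ∞; triangles are abundant w.h.p.

E[X] ≈ 78938.5774; in regime p = Θ(1/n^{1/2}) E[X] diverges (above the triangle threshold p ~ 1/n).


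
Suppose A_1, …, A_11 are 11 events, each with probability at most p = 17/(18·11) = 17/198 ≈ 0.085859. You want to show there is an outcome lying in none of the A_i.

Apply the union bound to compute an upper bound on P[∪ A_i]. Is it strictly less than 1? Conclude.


Union bound: P[∪_{i=1}^{11} A_i] ≤ Σ_i P[A_i] ≤ 11·p = 11·(17/198) = 17/18.
Numerically: 17/18 ≈ 0.944444.
Is 17/18 < 1? YES.
Since P[∪ A_i] ≤ 17/18 < 1, the complement has P[∩ A_i^c] ≥ 1 − 17/18 = 1/18 > 0, so some outcome avoids every A_i.

11·p = 17/18 ≈ 0.944444; existence CERTIFIED by the union bound.


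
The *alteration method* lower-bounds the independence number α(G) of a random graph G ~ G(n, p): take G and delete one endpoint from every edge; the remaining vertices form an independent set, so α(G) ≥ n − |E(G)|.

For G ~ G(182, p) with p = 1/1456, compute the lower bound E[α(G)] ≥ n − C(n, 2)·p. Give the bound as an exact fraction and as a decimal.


E[|E(G)|] = C(182, 2)·p = 16471 · (1/1456) = 181/16.
E[α(G)] ≥ n − E[|E(G)|] = 182 − 181/16 = 2731/16.
Numerically: ≈ 170.68750.
(This is only a lower bound; the true E[α(G)] may be larger.)

E[α(G)] ≥ 2731/16 ≈ 170.68750.


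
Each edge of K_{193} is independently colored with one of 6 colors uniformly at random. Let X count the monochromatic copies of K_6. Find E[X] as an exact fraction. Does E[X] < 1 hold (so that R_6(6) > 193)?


E[X] = C(193, 6) · 6^{1 − 15} = 66364016544 · 6^{−14} = 66364016544/78364164096.
As a reduced fraction: E[X] = 230430613/272097792 ≈ 0.8468669.
Is E[X] < 1? YES.
Since E[X] < 1, there exists a 6-coloring of K_{193} with no monochromatic K_6; hence R_6(6) > 193.

E[X] = 230430613/272097792 ≈ 0.8468669; E[X] < 1, so R_6(6) > 193.


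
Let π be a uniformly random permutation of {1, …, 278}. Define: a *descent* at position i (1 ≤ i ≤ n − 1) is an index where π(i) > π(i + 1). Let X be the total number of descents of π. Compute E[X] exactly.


Write X = Σ X_I over i = 1, …, 277, with X_I the indicator of one descent.
There are 277 indicators.
For each fixed i, the pair (π(i), π(i+1)) is a uniformly random ordered pair of distinct values from {1, …, 278}; by symmetry P[π(i) > π(i+1)] = 1/2.
By linearity: E[X] = 277 · (1/2) = (278 − 1) · (1/2) = 277/2 ≈ 138.500000.

E[X] = 277/2 = 138.500000.


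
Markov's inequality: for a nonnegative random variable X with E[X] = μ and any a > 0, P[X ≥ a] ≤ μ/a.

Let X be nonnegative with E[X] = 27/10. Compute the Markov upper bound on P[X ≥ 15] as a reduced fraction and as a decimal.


μ = E[X] = 27/10, a = 15.
Markov: P[X ≥ 15] ≤ μ/a = (27/10)/15 = 9/50.
Numerically: ≈ 0.180000.
(Since a = 15 > μ = 2.700000, the bound 9/50 is < 1 and informative.)

P[X ≥ 15] ≤ 9/50 ≈ 0.180000.


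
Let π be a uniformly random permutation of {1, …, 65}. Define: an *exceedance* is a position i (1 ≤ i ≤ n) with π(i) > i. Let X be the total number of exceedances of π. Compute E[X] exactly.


Write X = Σ_{i=1}^{65} X_i, where X_i = 1_{π(i) > i}.
For each fixed i, π(i) is uniform over {1, …, 65} (marginal of a uniform permutation), so P[π(i) > i] = (n − i)/n. Summing: Σ_{i=1}^{65} (n − i)/n = (0 + 1 + … + 64)/65 = 65(65 − 1)/(2·65) = (65 − 1)/2.
Hence E[X] = Σ_{i=1}^{65} (65 − i)/65 = 32 ≈ 32.000000.

E[X] = 32 = 32.000000.


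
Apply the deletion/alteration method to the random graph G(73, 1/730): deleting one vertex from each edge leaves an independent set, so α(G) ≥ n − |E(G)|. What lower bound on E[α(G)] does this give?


E[|E(G)|] = C(73, 2)·p = 2628 · (1/730) = 18/5.
E[α(G)] ≥ n − E[|E(G)|] = 73 − 18/5 = 347/5.
Numerically: ≈ 69.400000.
(This is only a lower bound; the true E[α(G)] may be larger.)

E[α(G)] ≥ 347/5 ≈ 69.400000.


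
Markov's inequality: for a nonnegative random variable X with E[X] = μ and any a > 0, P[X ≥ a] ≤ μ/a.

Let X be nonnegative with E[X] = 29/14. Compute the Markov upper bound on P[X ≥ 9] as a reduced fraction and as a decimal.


μ = E[X] = 29/14, a = 9.
Markov: P[X ≥ 9] ≤ μ/a = (29/14)/9 = 29/126.
Numerically: ≈ 0.230159.
(Since a = 9 > μ = 2.071429, the bound 29/126 is < 1 and informative.)

P[X ≥ 9] ≤ 29/126 ≈ 0.230159.


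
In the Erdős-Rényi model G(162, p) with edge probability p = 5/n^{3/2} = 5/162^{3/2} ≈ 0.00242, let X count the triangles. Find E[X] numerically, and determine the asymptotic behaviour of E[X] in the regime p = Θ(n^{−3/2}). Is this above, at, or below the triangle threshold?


Number of potential triangles: C(162, 3) = 695520.
Each occurs with probability p³ ≈ (0.00242)³ ≈ 1.42591e-08.
By linearity: E[X] = C(162, 3)·p³ ≈ 695520 · 1.42591e-08 ≈ 0.010.
Since α = 3/2 > 1, p = c/n^{3/2} = o(1/n) is below the triangle threshold p ~ 1/n. Asymptotically E[X] ~ (c³/6)·n^{3(1−α)} = (5³/6)·n^{-1.5} → 0, so by Markov's inequality G has no triangles w.h.p.

E[X] ≈ 0.010; in regime p = Θ(1/n^{3/2}) E[X] tends to 0 (below the triangle threshold p ~ 1/n).


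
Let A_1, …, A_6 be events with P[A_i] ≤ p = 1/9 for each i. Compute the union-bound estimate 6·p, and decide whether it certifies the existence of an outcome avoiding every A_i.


Union bound: P[∪_{i=1}^{6} A_i] ≤ Σ_i P[A_i] ≤ 6·p = 6·(1/9) = 2/3.
Numerically: 2/3 ≈ 0.666667.
Is 2/3 < 1? YES.
Since P[∪ A_i] ≤ 2/3 < 1, the complement has P[∩ A_i^c] ≥ 1 − 2/3 = 1/3 > 0, so some outcome avoids every A_i.

6·p = 2/3 ≈ 0.666667; existence CERTIFIED by the union bound.


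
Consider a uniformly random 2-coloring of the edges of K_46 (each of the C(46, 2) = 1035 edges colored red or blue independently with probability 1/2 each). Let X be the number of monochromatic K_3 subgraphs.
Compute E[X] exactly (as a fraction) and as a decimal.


Let X = Σ_S X_S over the C(46, 3) = 15180 subsets S of size 3, where X_S = 1 if the K_3 on S is monochromatic.
For a fixed S, the K_3 on S has C(3, 2) = 3 edges. P[all 3 edges red] = (1/2)^3, and likewise for blue, so P[monochromatic] = 2·(1/2)^3 = 2^{1 − 3} = 1/4.
By linearity of expectation: E[X] = C(46, 3) · 2^{1 − 3} = 15180 · 1/4 = 3795.
Numerically: E[X] ≈ 3795.000000.

E[X] = C(46,3)·2^(1−C(3,2)) = 3795 ≈ 3795.000000.


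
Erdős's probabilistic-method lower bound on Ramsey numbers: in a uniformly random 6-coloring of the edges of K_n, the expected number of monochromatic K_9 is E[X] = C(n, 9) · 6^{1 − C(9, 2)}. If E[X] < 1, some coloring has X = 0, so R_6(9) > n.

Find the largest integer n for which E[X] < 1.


We need C(n, 9) · 6^{1 − 36} < 1, i.e. C(n, 9) < 6^{36 − 1} = 1719070799748422591028658176.
Check values of n near the boundary:
  n = 4405: C(4405, 9) = 1706862792900636302463627150; 1706862792900636302463627150 < 1719070799748422591028658176? YES
  n = 4406: C(4406, 9) = 1710356485221788389505285700; 1710356485221788389505285700 < 1719070799748422591028658176? YES
  n = 4407: C(4407, 9) = 1713856532599459170657070050; 1713856532599459170657070050 < 1719070799748422591028658176? YES
  n = 4408: C(4408, 9) = 1717362945146264156457459600; 1717362945146264156457459600 < 1719070799748422591028658176? YES
  n = 4409: C(4409, 9) = 1720875732988608787686577131; 1720875732988608787686577131 < 1719070799748422591028658176? NO
  n = 4410: C(4410, 9) = 1724394906266704102180823710; 1724394906266704102180823710 < 1719070799748422591028658176? NO
  n = 4411: C(4411, 9) = 1727920475134582415883601405; 1727920475134582415883601405 < 1719070799748422591028658176? NO
The largest n with C(n, 9) < 1719070799748422591028658176 is n = 4408 (where E[X] = 35778394690547169926197075/35813974994758803979763712 ≈ 0.9990065). Hence R_6(9) > 4408, i.e. R_6(9) ≥ 4409.

Largest n = 4408; hence R_6(9) > 4408.


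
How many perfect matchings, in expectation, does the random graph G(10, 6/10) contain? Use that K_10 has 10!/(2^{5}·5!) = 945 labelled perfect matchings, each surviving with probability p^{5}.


K_10 has 10!/(2^{5}·5!) = 945 labelled perfect matchings.
For each such perfect matching H, let X_H = 1 if all 5 edges of H are present in G. Then P[X_H = 1] = p^{5} = (3/5)^{5} = 243/3125.
By linearity of expectation: E[X] = Σ_H E[X_H] = 945 · p^{5} = 945 · 243/3125 = 45927/625.
Numerically: E[X] ≈ 73.5.

E[X] = 945 · (3/5)^{5} = 45927/625 ≈ 73.5.


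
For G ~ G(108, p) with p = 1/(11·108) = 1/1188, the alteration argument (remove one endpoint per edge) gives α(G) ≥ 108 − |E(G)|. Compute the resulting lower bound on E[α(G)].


E[|E(G)|] = C(108, 2)·p = 5778 · (1/1188) = 107/22.
E[α(G)] ≥ n − E[|E(G)|] = 108 − 107/22 = 2269/22.
Numerically: ≈ 103.1364.
(This is only a lower bound; the true E[α(G)] may be larger.)

E[α(G)] ≥ 2269/22 ≈ 103.1364.


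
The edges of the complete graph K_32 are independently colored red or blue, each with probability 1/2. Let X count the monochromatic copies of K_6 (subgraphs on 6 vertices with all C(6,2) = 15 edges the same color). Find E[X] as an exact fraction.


Let X = Σ_S X_S over the C(32, 6) = 906192 subsets S of size 6, where X_S = 1 if the K_6 on S is monochromatic.
For a fixed S, the K_6 on S has C(6, 2) = 15 edges. P[all 15 edges red] = (1/2)^15, and likewise for blue, so P[monochromatic] = 2·(1/2)^15 = 2^{1 − 15} = 1/16384.
Summing: E[X] = C(32, 6) · 2^{1 − 15} = 906192 · 1/16384 = 56637/1024.
Numerically: E[X] ≈ 55.310.

E[X] = C(32,6)·2^(1−C(6,2)) = 56637/1024 ≈ 55.310.


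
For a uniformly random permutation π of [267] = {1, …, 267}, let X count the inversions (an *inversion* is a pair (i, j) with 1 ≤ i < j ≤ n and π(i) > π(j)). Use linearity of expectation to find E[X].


Write X = Σ X_I over the C(267, 2) = 35511 pairs i < j, with X_I the indicator of one inversion.
There are 35511 indicators.
For each fixed pair i < j, the values π(i) and π(j) are two distinct elements of {1, …, 267} in uniformly random order; by symmetry P[π(i) > π(j)] = 1/2.
By linearity: E[X] = 35511 · (1/2) = C(267, 2) · (1/2) = 35511/2 = 35511/2 ≈ 17755.500000.

E[X] = 35511/2 = 17755.500000.


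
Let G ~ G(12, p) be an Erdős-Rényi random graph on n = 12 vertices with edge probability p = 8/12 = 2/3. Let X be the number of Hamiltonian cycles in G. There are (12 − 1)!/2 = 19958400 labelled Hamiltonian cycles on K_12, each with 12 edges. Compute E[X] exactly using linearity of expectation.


K_12 has (12 − 1)!/2 = 19958400 labelled Hamiltonian cycles.
For each such Hamiltonian cycle H, let X_H = 1 if all 12 edges of H are present in G. Then P[X_H = 1] = p^{12} = (2/3)^{12} = 4096/531441.
By linearity of expectation: E[X] = Σ_H E[X_H] = 19958400 · p^{12} = 19958400 · 4096/531441 = 1009254400/6561.
Numerically: E[X] ≈ 1.5383e+05.

E[X] = 19958400 · (2/3)^{12} = 1009254400/6561 ≈ 1.5383e+05.


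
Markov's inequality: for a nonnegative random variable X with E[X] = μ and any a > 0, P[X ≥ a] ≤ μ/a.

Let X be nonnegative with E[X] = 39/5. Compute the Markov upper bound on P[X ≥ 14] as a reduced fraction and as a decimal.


μ = E[X] = 39/5, a = 14.
Markov: P[X ≥ 14] ≤ μ/a = (39/5)/14 = 39/70.
Numerically: ≈ 0.557.
(Since a = 14 > μ = 7.800, the bound 39/70 is < 1 and informative.)

P[X ≥ 14] ≤ 39/70 ≈ 0.557.


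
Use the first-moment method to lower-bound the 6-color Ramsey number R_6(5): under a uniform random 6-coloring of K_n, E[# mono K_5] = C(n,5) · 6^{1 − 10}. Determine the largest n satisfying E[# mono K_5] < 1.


We need C(n, 5) · 6^{1 − 10} < 1, i.e. C(n, 5) < 6^{10 − 1} = 10077696.
Check values of n near the boundary:
  n = 63: C(63, 5) = 7028847; 7028847 < 10077696? YES
  n = 64: C(64, 5) = 7624512; 7624512 < 10077696? YES
  n = 65: C(65, 5) = 8259888; 8259888 < 10077696? YES
  n = 66: C(66, 5) = 8936928; 8936928 < 10077696? YES
  n = 67: C(67, 5) = 9657648; 9657648 < 10077696? YES
  n = 68: C(68, 5) = 10424128; 10424128 < 10077696? NO
  n = 69: C(69, 5) = 11238513; 11238513 < 10077696? NO
The largest n with C(n, 5) < 10077696 is n = 67 (where E[X] = 67067/69984 ≈ 0.958319). Hence R_6(5) > 67, i.e. R_6(5) ≥ 68.

Largest n = 67; hence R_6(5) > 67.


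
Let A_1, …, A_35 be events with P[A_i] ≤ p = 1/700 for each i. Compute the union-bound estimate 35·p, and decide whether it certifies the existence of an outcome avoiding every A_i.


Union bound: P[∪_{i=1}^{35} A_i] ≤ Σ_i P[A_i] ≤ 35·p = 35·(1/700) = 1/20.
Numerically: 1/20 ≈ 0.0500000.
Is 1/20 < 1? YES.
Since P[∪ A_i] ≤ 1/20 < 1, the complement has P[∩ A_i^c] ≥ 1 − 1/20 = 19/20 > 0, so some outcome avoids every A_i.

35·p = 1/20 ≈ 0.0500000; existence CERTIFIED by the union bound.


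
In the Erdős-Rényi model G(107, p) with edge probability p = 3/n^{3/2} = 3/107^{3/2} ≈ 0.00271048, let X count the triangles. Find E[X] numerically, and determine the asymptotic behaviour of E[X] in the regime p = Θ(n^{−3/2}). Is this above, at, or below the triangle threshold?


Number of potential triangles: C(107, 3) = 198485.
Each occurs with probability p³ ≈ (0.00271048)³ ≈ 1.99130032e-08.
By linearity: E[X] = C(107, 3)·p³ ≈ 198485 · 1.99130032e-08 ≈ 0.003952.
Since α = 3/2 > 1, p = c/n^{3/2} = o(1/n) is below the triangle threshold p ~ 1/n. Asymptotically E[X] ~ (c³/6)·n^{3(1−α)} = (3³/6)·n^{-1.5} → 0, so by Markov's inequality G has no triangles w.h.p.

E[X] ≈ 0.003952; in regime p = Θ(1/n^{3/2}) E[X] tends to 0 (below the triangle threshold p ~ 1/n).


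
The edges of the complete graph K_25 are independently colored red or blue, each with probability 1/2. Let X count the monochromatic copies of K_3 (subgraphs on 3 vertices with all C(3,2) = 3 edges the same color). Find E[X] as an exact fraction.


Let X = Σ_S X_S over the C(25, 3) = 2300 subsets S of size 3, where X_S = 1 if the K_3 on S is monochromatic.
For a fixed S, the K_3 on S has C(3, 2) = 3 edges. P[all 3 edges red] = (1/2)^3, and likewise for blue, so P[monochromatic] = 2·(1/2)^3 = 2^{1 − 3} = 1/4.
Summing: E[X] = C(25, 3) · 2^{1 − 3} = 2300 · 1/4 = 575.
Numerically: E[X] ≈ 575.00000.

E[X] = C(25,3)·2^(1−C(3,2)) = 575 ≈ 575.00000.


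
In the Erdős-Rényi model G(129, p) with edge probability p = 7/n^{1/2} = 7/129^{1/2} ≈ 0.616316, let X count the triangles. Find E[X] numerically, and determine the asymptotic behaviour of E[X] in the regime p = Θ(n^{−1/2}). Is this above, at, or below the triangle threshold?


Number of potential triangles: C(129, 3) = 349504.
Each occurs with probability p³ ≈ (0.616316)³ ≈ 2.34104388e-01.
By linearity: E[X] = C(129, 3)·p³ ≈ 349504 · 2.34104388e-01 ≈ 81820.420118.
Since α = 1/2 < 1, p = c/n^{1/2} ≫ 1/n is above the triangle threshold p ~ 1/n. Asymptotically E[X] ~ (c³/6)·n^{3(1−α)} = (7³/6)·n^{1.5} → ∞; triangles are abundant w.h.p.

E[X] ≈ 81820.420118; in regime p = Θ(1/n^{1/2}) E[X] diverges (above the triangle threshold p ~ 1/n).


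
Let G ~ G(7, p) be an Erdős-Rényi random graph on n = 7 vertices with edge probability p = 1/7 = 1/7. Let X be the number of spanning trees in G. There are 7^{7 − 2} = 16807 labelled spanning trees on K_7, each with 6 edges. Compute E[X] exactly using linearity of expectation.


K_7 has 7^{7 − 2} = 16807 labelled spanning trees.
For each such spanning tree H, let X_H = 1 if all 6 edges of H are present in G. Then P[X_H = 1] = p^{6} = (1/7)^{6} = 1/117649.
By linearity: E[X] = Σ_H E[X_H] = 16807 · p^{6} = 16807 · 1/117649 = 1/7.
Numerically: E[X] ≈ 0.142857.

E[X] = 16807 · (1/7)^{6} = 1/7 ≈ 0.142857.


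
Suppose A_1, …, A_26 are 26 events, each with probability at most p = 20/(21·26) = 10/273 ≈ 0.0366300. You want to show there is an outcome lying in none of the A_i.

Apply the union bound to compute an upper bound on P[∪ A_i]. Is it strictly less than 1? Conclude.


Union bound: P[∪_{i=1}^{26} A_i] ≤ Σ_i P[A_i] ≤ 26·p = 26·(10/273) = 20/21.
Numerically: 20/21 ≈ 0.9523810.
Is 20/21 < 1? YES.
Since P[∪ A_i] ≤ 20/21 < 1, the complement has P[∩ A_i^c] ≥ 1 − 20/21 = 1/21 > 0, so some outcome avoids every A_i.

26·p = 20/21 ≈ 0.9523810; existence CERTIFIED by the union bound.


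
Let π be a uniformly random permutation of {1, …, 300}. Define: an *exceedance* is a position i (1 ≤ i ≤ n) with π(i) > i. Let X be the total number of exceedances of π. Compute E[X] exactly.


Write X = Σ_{i=1}^{300} X_i, where X_i = 1_{π(i) > i}.
For each fixed i, π(i) is uniform over {1, …, 300} (marginal of a uniform permutation), so P[π(i) > i] = (n − i)/n. Summing: Σ_{i=1}^{300} (n − i)/n = (0 + 1 + … + 299)/300 = 300(300 − 1)/(2·300) = (300 − 1)/2.
Hence E[X] = Σ_{i=1}^{300} (300 − i)/300 = 299/2 ≈ 149.500.

E[X] = 299/2 = 149.500.


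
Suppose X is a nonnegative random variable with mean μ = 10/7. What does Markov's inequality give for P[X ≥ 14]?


μ = E[X] = 10/7, a = 14.
Markov: P[X ≥ 14] ≤ μ/a = (10/7)/14 = 5/49.
Numerically: ≈ 0.102.
(Since a = 14 > μ = 1.429, the bound 5/49 is < 1 and informative.)

P[X ≥ 14] ≤ 5/49 ≈ 0.102.


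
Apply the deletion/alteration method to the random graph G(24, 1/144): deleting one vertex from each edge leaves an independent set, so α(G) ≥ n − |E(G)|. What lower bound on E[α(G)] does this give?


E[|E(G)|] = C(24, 2)·p = 276 · (1/144) = 23/12.
E[α(G)] ≥ n − E[|E(G)|] = 24 − 23/12 = 265/12.
Numerically: ≈ 22.0833.
(This is only a lower bound; the true E[α(G)] may be larger.)

E[α(G)] ≥ 265/12 ≈ 22.0833.


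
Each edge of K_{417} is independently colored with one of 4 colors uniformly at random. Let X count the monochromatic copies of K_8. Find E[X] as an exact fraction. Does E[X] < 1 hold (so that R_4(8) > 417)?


E[X] = C(417, 8) · 4^{1 − 28} = 21194845068522060 · 4^{−27} = 21194845068522060/18014398509481984.
As a reduced fraction: E[X] = 5298711267130515/4503599627370496 ≈ 1.177.
Is E[X] < 1? NO.
Since E[X] ≥ 1, the first-moment bound is inconclusive at n = 417; it does NOT by itself certify R_4(8) > 417.

E[X] = 5298711267130515/4503599627370496 ≈ 1.177; E[X] ≥ 1; first-moment method inconclusive here.


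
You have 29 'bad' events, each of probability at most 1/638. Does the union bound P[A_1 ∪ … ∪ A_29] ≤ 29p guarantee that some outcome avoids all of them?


Union bound: P[∪_{i=1}^{29} A_i] ≤ Σ_i P[A_i] ≤ 29·p = 29·(1/638) = 1/22.
Numerically: 1/22 ≈ 0.045.
Is 1/22 < 1? YES.
Since P[∪ A_i] ≤ 1/22 < 1, the complement has P[∩ A_i^c] ≥ 1 − 1/22 = 21/22 > 0, so some outcome avoids every A_i.

29·p = 1/22 ≈ 0.045; existence CERTIFIED by the union bound.


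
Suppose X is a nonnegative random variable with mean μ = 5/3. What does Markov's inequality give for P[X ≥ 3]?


μ = E[X] = 5/3, a = 3.
Markov: P[X ≥ 3] ≤ μ/a = (5/3)/3 = 5/9.
Numerically: ≈ 0.55556.
(Since a = 3 > μ = 1.66667, the bound 5/9 is < 1 and informative.)

P[X ≥ 3] ≤ 5/9 ≈ 0.55556.


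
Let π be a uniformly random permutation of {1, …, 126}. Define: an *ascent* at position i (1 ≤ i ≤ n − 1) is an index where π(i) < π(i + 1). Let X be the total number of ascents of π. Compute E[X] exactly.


Write X = Σ X_I over i = 1, …, 125, with X_I the indicator of one ascent.
There are 125 indicators.
For each fixed i, the pair (π(i), π(i+1)) is a uniformly random ordered pair of distinct values from {1, …, 126}; by symmetry P[π(i) < π(i+1)] = 1/2.
By linearity: E[X] = 125 · (1/2) = (126 − 1) · (1/2) = 125/2 ≈ 62.50000.

E[X] = 125/2 = 62.50000.


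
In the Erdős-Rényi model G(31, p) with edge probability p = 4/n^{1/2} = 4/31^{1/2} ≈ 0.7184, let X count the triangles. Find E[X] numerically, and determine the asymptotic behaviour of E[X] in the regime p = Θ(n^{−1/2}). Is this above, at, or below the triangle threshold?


Number of potential triangles: C(31, 3) = 4495.
Each occurs with probability p³ ≈ (0.7184)³ ≈ 3.707980e-01.
By linearity: E[X] = C(31, 3)·p³ ≈ 4495 · 3.707980e-01 ≈ 1666.7372.
Since α = 1/2 < 1, p = c/n^{1/2} ≫ 1/n is above the triangle threshold p ~ 1/n. Asymptotically E[X] ~ (c³/6)·n^{3(1−α)} = (4³/6)·n^{1.5} → ∞; triangles are abundant w.h.p.

E[X] ≈ 1666.7372; in regime p = Θ(1/n^{1/2}) E[X] diverges (above the triangle threshold p ~ 1/n).


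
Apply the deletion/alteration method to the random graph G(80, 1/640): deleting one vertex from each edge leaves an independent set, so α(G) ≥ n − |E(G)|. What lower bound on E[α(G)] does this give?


E[|E(G)|] = C(80, 2)·p = 3160 · (1/640) = 79/16.
E[α(G)] ≥ n − E[|E(G)|] = 80 − 79/16 = 1201/16.
Numerically: ≈ 75.06250.
(This is only a lower bound; the true E[α(G)] may be larger.)

E[α(G)] ≥ 1201/16 ≈ 75.06250.


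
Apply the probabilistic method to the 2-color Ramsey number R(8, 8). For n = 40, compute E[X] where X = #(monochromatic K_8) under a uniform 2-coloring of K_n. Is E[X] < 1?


E[X] = C(40, 8) · 2^{1 − 28} = 76904685 · 2^{−27} = 76904685/134217728.
As a reduced fraction: E[X] = 76904685/134217728 ≈ 0.573.
Is E[X] < 1? YES.
Since E[X] < 1, there exists a 2-coloring of K_{40} with no monochromatic K_8; hence R(8, 8) > 40.

E[X] = 76904685/134217728 ≈ 0.573; E[X] < 1, so R(8, 8) > 40.


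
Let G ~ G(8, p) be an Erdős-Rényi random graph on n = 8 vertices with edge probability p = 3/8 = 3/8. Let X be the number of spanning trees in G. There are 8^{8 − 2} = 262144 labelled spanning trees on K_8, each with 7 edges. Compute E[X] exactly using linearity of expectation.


K_8 has 8^{8 − 2} = 262144 labelled spanning trees.
For each such spanning tree H, let X_H = 1 if all 7 edges of H are present in G. Then P[X_H = 1] = p^{7} = (3/8)^{7} = 2187/2097152.
By linearity: E[X] = Σ_H E[X_H] = 262144 · p^{7} = 262144 · 2187/2097152 = 2187/8.
Numerically: E[X] ≈ 273.375.

E[X] = 262144 · (3/8)^{7} = 2187/8 ≈ 273.375.


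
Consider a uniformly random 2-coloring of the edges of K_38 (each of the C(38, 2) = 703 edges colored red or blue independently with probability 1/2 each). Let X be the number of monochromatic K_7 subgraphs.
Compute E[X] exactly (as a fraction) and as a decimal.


Let X = Σ_S X_S over the C(38, 7) = 12620256 subsets S of size 7, where X_S = 1 if the K_7 on S is monochromatic.
For a fixed S, the K_7 on S has C(7, 2) = 21 edges. P[all 21 edges red] = (1/2)^21, and likewise for blue, so P[monochromatic] = 2·(1/2)^21 = 2^{1 − 21} = 1/1048576.
By linearity: E[X] = C(38, 7) · 2^{1 − 21} = 12620256 · 1/1048576 = 394383/32768.
Numerically: E[X] ≈ 12.036.

E[X] = C(38,7)·2^(1−C(7,2)) = 394383/32768 ≈ 12.036.


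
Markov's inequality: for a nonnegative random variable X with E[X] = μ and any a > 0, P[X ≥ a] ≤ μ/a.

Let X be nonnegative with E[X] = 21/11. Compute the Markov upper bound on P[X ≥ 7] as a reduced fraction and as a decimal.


μ = E[X] = 21/11, a = 7.
Markov: P[X ≥ 7] ≤ μ/a = (21/11)/7 = 3/11.
Numerically: ≈ 0.27273.
(Since a = 7 > μ = 1.90909, the bound 3/11 is < 1 and informative.)

P[X ≥ 7] ≤ 3/11 ≈ 0.27273.


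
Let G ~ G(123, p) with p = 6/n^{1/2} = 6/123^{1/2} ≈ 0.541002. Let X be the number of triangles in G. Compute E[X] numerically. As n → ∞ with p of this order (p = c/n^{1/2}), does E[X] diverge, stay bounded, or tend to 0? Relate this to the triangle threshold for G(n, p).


Number of potential triangles: C(123, 3) = 302621.
Each occurs with probability p³ ≈ (0.541002)³ ≈ 1.58341985e-01.
By linearity: E[X] = C(123, 3)·p³ ≈ 302621 · 1.58341985e-01 ≈ 47917.609729.
Since α = 1/2 < 1, p = c/n^{1/2} ≫ 1/n is above the triangle threshold p ~ 1/n. Asymptotically E[X] ~ (c³/6)·n^{3(1−α)} = (6³/6)·n^{1.5} → ∞; triangles are abundant w.h.p.

E[X] ≈ 47917.609729; in regime p = Θ(1/n^{1/2}) E[X] diverges (above the triangle threshold p ~ 1/n).


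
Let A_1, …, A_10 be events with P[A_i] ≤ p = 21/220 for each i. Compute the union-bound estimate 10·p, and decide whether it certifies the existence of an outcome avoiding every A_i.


Union bound: P[∪_{i=1}^{10} A_i] ≤ Σ_i P[A_i] ≤ 10·p = 10·(21/220) = 21/22.
Numerically: 21/22 ≈ 0.95455.
Is 21/22 < 1? YES.
Since P[∪ A_i] ≤ 21/22 < 1, the complement has P[∩ A_i^c] ≥ 1 − 21/22 = 1/22 > 0, so some outcome avoids every A_i.

10·p = 21/22 ≈ 0.95455; existence CERTIFIED by the union bound.


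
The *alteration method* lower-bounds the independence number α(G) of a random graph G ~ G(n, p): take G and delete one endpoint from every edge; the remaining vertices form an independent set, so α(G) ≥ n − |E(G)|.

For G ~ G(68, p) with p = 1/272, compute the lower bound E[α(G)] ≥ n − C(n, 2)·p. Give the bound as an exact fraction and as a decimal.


E[|E(G)|] = C(68, 2)·p = 2278 · (1/272) = 67/8.
E[α(G)] ≥ n − E[|E(G)|] = 68 − 67/8 = 477/8.
Numerically: ≈ 59.6250.
(This is only a lower bound; the true E[α(G)] may be larger.)

E[α(G)] ≥ 477/8 ≈ 59.6250.


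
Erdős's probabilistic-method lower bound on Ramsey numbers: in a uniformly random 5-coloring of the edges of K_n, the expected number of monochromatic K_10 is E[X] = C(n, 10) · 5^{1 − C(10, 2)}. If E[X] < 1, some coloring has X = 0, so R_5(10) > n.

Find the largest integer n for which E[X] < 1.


We need C(n, 10) · 5^{1 − 45} < 1, i.e. C(n, 10) < 5^{45 − 1} = 5684341886080801486968994140625.
Check values of n near the boundary:
  n = 5390: C(5390, 10) = 5655833965919099070255434039753; 5655833965919099070255434039753 < 5684341886080801486968994140625? YES
  n = 5391: C(5391, 10) = 5666344714787188828795213697883; 5666344714787188828795213697883 < 5684341886080801486968994140625? YES
  n = 5392: C(5392, 10) = 5676873040158402483252283957448; 5676873040158402483252283957448 < 5684341886080801486968994140625? YES
  n = 5393: C(5393, 10) = 5687418968154238267170642278008; 5687418968154238267170642278008 < 5684341886080801486968994140625? NO
The largest n with C(n, 10) < 5684341886080801486968994140625 is n = 5392 (where E[X] = 5676873040158402483252283957448/5684341886080801486968994140625 ≈ 0.999). Hence R_5(10) > 5392, i.e. R_5(10) ≥ 5393.

Largest n = 5392; hence R_5(10) > 5392.


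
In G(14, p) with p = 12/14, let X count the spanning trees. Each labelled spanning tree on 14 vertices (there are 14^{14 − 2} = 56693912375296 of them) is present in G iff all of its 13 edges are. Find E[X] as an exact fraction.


K_14 has 14^{14 − 2} = 56693912375296 labelled spanning trees.
For each such spanning tree H, let X_H = 1 if all 13 edges of H are present in G. Then P[X_H = 1] = p^{13} = (6/7)^{13} = 13060694016/96889010407.
By linearity of expectation: E[X] = Σ_H E[X_H] = 56693912375296 · p^{13} = 56693912375296 · 13060694016/96889010407 = 53496602689536/7.
Numerically: E[X] ≈ 7.6424e+12.

E[X] = 56693912375296 · (6/7)^{13} = 53496602689536/7 ≈ 7.6424e+12.


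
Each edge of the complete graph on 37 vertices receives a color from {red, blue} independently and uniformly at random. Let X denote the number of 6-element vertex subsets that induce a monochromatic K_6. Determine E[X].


Let X = Σ_S X_S over the C(37, 6) = 2324784 subsets S of size 6, where X_S = 1 if the K_6 on S is monochromatic.
For a fixed S, the K_6 on S has C(6, 2) = 15 edges. P[all 15 edges red] = (1/2)^15, and likewise for blue, so P[monochromatic] = 2·(1/2)^15 = 2^{1 − 15} = 1/16384.
Summing: E[X] = C(37, 6) · 2^{1 − 15} = 2324784 · 1/16384 = 145299/1024.
Numerically: E[X] ≈ 141.8936.

E[X] = C(37,6)·2^(1−C(6,2)) = 145299/1024 ≈ 141.8936.


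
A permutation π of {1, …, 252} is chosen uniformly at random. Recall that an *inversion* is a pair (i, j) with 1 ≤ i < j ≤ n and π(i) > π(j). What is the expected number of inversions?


Write X = Σ X_I over the C(252, 2) = 31626 pairs i < j, with X_I the indicator of one inversion.
There are 31626 indicators.
For each fixed pair i < j, the values π(i) and π(j) are two distinct elements of {1, …, 252} in uniformly random order; by symmetry P[π(i) > π(j)] = 1/2.
By linearity: E[X] = 31626 · (1/2) = C(252, 2) · (1/2) = 31626/2 = 15813 ≈ 15813.00000.

E[X] = 15813 = 15813.00000.


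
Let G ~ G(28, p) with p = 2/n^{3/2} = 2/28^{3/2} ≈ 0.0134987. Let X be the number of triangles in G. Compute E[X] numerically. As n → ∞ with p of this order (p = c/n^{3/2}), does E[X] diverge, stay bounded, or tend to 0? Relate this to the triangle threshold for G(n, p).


Number of potential triangles: C(28, 3) = 3276.
Each occurs with probability p³ ≈ (0.0134987)³ ≈ 2.45968134e-06.
By linearity: E[X] = C(28, 3)·p³ ≈ 3276 · 2.45968134e-06 ≈ 0.008058.
Since α = 3/2 > 1, p = c/n^{3/2} = o(1/n) is below the triangle threshold p ~ 1/n. Asymptotically E[X] ~ (c³/6)·n^{3(1−α)} = (2³/6)·n^{-1.5} → 0, so by Markov's inequality G has no triangles w.h.p.

E[X] ≈ 0.008058; in regime p = Θ(1/n^{3/2}) E[X] tends to 0 (below the triangle threshold p ~ 1/n).


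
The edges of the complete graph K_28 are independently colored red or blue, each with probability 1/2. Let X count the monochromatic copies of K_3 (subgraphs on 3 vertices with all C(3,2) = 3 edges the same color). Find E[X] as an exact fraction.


Let X = Σ_S X_S over the C(28, 3) = 3276 subsets S of size 3, where X_S = 1 if the K_3 on S is monochromatic.
For a fixed S, the K_3 on S has C(3, 2) = 3 edges. P[all 3 edges red] = (1/2)^3, and likewise for blue, so P[monochromatic] = 2·(1/2)^3 = 2^{1 − 3} = 1/4.
Summing: E[X] = C(28, 3) · 2^{1 − 3} = 3276 · 1/4 = 819.
Numerically: E[X] ≈ 819.0000.

E[X] = C(28,3)·2^(1−C(3,2)) = 819 ≈ 819.0000.


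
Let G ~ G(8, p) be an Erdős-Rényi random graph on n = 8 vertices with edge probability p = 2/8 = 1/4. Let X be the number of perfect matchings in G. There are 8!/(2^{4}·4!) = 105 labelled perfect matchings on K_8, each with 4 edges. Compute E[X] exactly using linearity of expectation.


K_8 has 8!/(2^{4}·4!) = 105 labelled perfect matchings.
For each such perfect matching H, let X_H = 1 if all 4 edges of H are present in G. Then P[X_H = 1] = p^{4} = (1/4)^{4} = 1/256.
By linearity of expectation: E[X] = Σ_H E[X_H] = 105 · p^{4} = 105 · 1/256 = 105/256.
Numerically: E[X] ≈ 0.41.

E[X] = 105 · (1/4)^{4} = 105/256 ≈ 0.41.


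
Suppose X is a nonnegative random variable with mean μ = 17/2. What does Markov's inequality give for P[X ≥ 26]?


μ = E[X] = 17/2, a = 26.
Markov: P[X ≥ 26] ≤ μ/a = (17/2)/26 = 17/52.
Numerically: ≈ 0.326923.
(Since a = 26 > μ = 8.500000, the bound 17/52 is < 1 and informative.)

P[X ≥ 26] ≤ 17/52 ≈ 0.326923.


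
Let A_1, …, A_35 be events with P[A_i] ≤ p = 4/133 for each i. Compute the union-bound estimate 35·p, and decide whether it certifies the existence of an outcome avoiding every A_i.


Union bound: P[∪_{i=1}^{35} A_i] ≤ Σ_i P[A_i] ≤ 35·p = 35·(4/133) = 20/19.
Numerically: 20/19 ≈ 1.0526.
Is 20/19 < 1? NO.
Since the bound 20/19 is ≥ 1, the union bound is uninformative here; it does NOT by itself certify existence.

35·p = 20/19 ≈ 1.0526; existence NOT certified by the union bound.


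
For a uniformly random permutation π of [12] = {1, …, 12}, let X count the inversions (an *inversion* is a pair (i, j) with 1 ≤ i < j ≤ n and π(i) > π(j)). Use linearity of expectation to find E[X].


Write X = Σ X_I over the C(12, 2) = 66 pairs i < j, with X_I the indicator of one inversion.
There are 66 indicators.
For each fixed pair i < j, the values π(i) and π(j) are two distinct elements of {1, …, 12} in uniformly random order; by symmetry P[π(i) > π(j)] = 1/2.
By linearity: E[X] = 66 · (1/2) = C(12, 2) · (1/2) = 66/2 = 33 ≈ 33.000.

E[X] = 33 = 33.000.


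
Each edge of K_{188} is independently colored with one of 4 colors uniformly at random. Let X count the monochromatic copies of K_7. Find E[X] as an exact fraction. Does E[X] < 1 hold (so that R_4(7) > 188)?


E[X] = C(188, 7) · 4^{1 − 21} = 1470936391496 · 4^{−20} = 1470936391496/1099511627776.
As a reduced fraction: E[X] = 183867048937/137438953472 ≈ 1.3378.
Is E[X] < 1? NO.
Since E[X] ≥ 1, the first-moment bound is inconclusive at n = 188; it does NOT by itself certify R_4(7) > 188.

E[X] = 183867048937/137438953472 ≈ 1.3378; E[X] ≥ 1; first-moment method inconclusive here.


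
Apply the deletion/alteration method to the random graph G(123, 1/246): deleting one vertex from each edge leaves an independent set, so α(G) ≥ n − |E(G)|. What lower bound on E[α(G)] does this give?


E[|E(G)|] = C(123, 2)·p = 7503 · (1/246) = 61/2.
E[α(G)] ≥ n − E[|E(G)|] = 123 − 61/2 = 185/2.
Numerically: ≈ 92.500000.
(This is only a lower bound; the true E[α(G)] may be larger.)

E[α(G)] ≥ 185/2 ≈ 92.500000.


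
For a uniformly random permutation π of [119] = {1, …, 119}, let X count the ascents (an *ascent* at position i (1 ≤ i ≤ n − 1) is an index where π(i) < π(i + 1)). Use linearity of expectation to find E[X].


Write X = Σ X_I over i = 1, …, 118, with X_I the indicator of one ascent.
There are 118 indicators.
For each fixed i, the pair (π(i), π(i+1)) is a uniformly random ordered pair of distinct values from {1, …, 119}; by symmetry P[π(i) < π(i+1)] = 1/2.
By linearity: E[X] = 118 · (1/2) = (119 − 1) · (1/2) = 59 ≈ 59.000000.

E[X] = 59 = 59.000000.


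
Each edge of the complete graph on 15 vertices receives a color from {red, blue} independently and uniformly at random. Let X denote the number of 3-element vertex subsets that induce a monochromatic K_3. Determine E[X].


Let X = Σ_S X_S over the C(15, 3) = 455 subsets S of size 3, where X_S = 1 if the K_3 on S is monochromatic.
For a fixed S, the K_3 on S has C(3, 2) = 3 edges. P[all 3 edges red] = (1/2)^3, and likewise for blue, so P[monochromatic] = 2·(1/2)^3 = 2^{1 − 3} = 1/4.
By linearity: E[X] = C(15, 3) · 2^{1 − 3} = 455 · 1/4 = 455/4.
Numerically: E[X] ≈ 113.7500.

E[X] = C(15,3)·2^(1−C(3,2)) = 455/4 ≈ 113.7500.


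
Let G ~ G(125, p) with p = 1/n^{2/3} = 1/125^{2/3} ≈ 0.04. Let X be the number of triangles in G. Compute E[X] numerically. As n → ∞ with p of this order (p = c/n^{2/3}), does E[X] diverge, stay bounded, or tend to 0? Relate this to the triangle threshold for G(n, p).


Number of potential triangles: C(125, 3) = 317750.
Each occurs with probability p³ ≈ (0.04)³ ≈ 6.400000e-05.
By linearity: E[X] = C(125, 3)·p³ ≈ 317750 · 6.400000e-05 ≈ 20.3360.
Since α = 2/3 < 1, p = c/n^{2/3} ≫ 1/n is above the triangle threshold p ~ 1/n. Asymptotically E[X] ~ (c³/6)·n^{3(1−α)} = (1³/6)·n^{1} → ∞; triangles are abundant w.h.p.

E[X] ≈ 20.3360; in regime p = Θ(1/n^{2/3}) E[X] diverges (above the triangle threshold p ~ 1/n).


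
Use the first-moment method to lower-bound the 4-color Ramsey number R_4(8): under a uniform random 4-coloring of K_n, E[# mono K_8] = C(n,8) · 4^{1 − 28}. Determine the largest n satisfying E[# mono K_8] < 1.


We need C(n, 8) · 4^{1 − 28} < 1, i.e. C(n, 8) < 4^{28 − 1} = 18014398509481984.
Check values of n near the boundary:
  n = 404: C(404, 8) = 16415071523485570; 16415071523485570 < 18014398509481984? YES
  n = 405: C(405, 8) = 16745853821188050; 16745853821188050 < 18014398509481984? YES
  n = 406: C(406, 8) = 17082453897995850; 17082453897995850 < 18014398509481984? YES
  n = 407: C(407, 8) = 17424959239309050; 17424959239309050 < 18014398509481984? YES
  n = 408: C(408, 8) = 17773458424095231; 17773458424095231 < 18014398509481984? YES
  n = 409: C(409, 8) = 18128041135797879; 18128041135797879 < 18014398509481984? NO
  n = 410: C(410, 8) = 18488798173326195; 18488798173326195 < 18014398509481984? NO
The largest n with C(n, 8) < 18014398509481984 is n = 408 (where E[X] = 17773458424095231/18014398509481984 ≈ 0.9866). Hence R_4(8) > 408, i.e. R_4(8) ≥ 409.

Largest n = 408; hence R_4(8) > 408.


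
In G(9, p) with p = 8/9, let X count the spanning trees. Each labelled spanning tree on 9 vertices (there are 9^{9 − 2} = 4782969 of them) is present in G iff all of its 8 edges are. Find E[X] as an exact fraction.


K_9 has 9^{9 − 2} = 4782969 labelled spanning trees.
For each such spanning tree H, let X_H = 1 if all 8 edges of H are present in G. Then P[X_H = 1] = p^{8} = (8/9)^{8} = 16777216/43046721.
By linearity of expectation: E[X] = Σ_H E[X_H] = 4782969 · p^{8} = 4782969 · 16777216/43046721 = 16777216/9.
Numerically: E[X] ≈ 1.864e+06.

E[X] = 4782969 · (8/9)^{8} = 16777216/9 ≈ 1.864e+06.
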